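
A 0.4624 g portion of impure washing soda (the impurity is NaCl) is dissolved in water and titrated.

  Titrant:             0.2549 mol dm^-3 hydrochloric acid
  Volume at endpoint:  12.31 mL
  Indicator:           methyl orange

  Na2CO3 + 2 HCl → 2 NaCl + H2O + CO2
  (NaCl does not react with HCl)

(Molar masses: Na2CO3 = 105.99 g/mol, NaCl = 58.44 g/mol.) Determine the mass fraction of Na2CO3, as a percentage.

n(HCl) = 0.01231 × 0.2549 = 3.138 × 10^-3 mol
Let x = n(Na2CO3), y = n(NaCl).
Titrant: 2x = 3.138 × 10^-3;  mass: 105.99x + 58.44y = 0.4624
Solving, x = 1.569 × 10^-3 mol, y = 5.067 × 10^-3 mol
mass of Na2CO3 = 1.569 × 10^-3 × 105.99 = 0.1663 g
% Na2CO3 = 0.1663 / 0.4624 × 100 = 35.96 %

35.96 %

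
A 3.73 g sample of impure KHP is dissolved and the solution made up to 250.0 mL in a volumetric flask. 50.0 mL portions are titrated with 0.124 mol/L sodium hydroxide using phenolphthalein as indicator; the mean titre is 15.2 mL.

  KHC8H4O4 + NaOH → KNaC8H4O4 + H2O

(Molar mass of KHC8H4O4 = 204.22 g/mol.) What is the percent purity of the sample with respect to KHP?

n(NaOH) per titration = 0.0152 × 0.124 = 1.88 × 10^-3 mol
n(KHC8H4O4) in each aliquot = 1.88 × 10^-3 mol (1:1 ratio)
n(KHC8H4O4) in the whole flask = 1.88 × 10^-3 × 250.0/50.0 = 9.42 × 10^-3 mol
mass of KHC8H4O4 = 9.42 × 10^-3 × 204.22 = 1.92 g
% KHC8H4O4 = 1.92 / 3.73 × 100 = 51.6 %

51.6 %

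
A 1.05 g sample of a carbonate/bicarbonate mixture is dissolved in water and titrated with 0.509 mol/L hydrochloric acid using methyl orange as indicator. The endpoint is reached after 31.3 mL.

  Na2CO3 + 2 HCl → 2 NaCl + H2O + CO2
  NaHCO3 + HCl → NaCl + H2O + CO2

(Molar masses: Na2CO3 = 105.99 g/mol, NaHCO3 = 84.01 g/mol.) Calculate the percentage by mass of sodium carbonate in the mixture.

46.9 %

n(HCl) = 0.0313 × 0.509 = 0.0159 mol
Let x = n(Na2CO3), y = n(NaHCO3).
Titrant: 2x + 1y = 0.0159;  mass: 105.99x + 84.01y = 1.05
Solving, x = 4.65 × 10^-3 mol, y = 6.63 × 10^-3 mol
mass of Na2CO3 = 4.65 × 10^-3 × 105.99 = 0.493 g
% Na2CO3 = 0.493 / 1.05 × 100 = 46.9 %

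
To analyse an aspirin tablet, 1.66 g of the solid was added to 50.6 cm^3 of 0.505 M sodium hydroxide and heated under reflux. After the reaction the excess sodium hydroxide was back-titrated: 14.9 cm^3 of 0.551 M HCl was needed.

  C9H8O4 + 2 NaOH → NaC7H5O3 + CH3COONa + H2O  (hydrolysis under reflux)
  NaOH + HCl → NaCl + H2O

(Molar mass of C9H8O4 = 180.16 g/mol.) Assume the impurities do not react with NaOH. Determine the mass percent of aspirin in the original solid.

94.1 %

n(NaOH) added = 0.0506 × 0.505 = 0.0256 mol
n(HCl) used in back-titration = 0.0149 × 0.551 = 8.21 × 10^-3 mol
n(NaOH) left over = 8.21 × 10^-3 mol (1:1 ratio)
n(NaOH) consumed by analyte = 0.0256 − 8.21 × 10^-3 = 0.0173 mol
From the 1:2 ratio, n(C9H8O4) = 1/2 × 0.0173 = 8.67 × 10^-3 mol
mass of C9H8O4 = 8.67 × 10^-3 × 180.16 = 1.56 g
% C9H8O4 = 1.56 / 1.66 × 100 = 94.1 %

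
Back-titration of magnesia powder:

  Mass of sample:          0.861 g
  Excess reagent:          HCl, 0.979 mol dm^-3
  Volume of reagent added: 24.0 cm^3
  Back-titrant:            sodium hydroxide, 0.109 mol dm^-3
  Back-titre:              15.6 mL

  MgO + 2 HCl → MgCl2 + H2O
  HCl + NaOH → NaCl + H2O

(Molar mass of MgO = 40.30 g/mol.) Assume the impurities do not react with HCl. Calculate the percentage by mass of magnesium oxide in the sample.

n(HCl) added = 0.0240 × 0.979 = 0.0235 mol
n(NaOH) used in back-titration = 0.0156 × 0.109 = 1.70 × 10^-3 mol
n(HCl) left over = 1.70 × 10^-3 mol (1:1 ratio)
n(HCl) consumed by analyte = 0.0235 − 1.70 × 10^-3 = 0.0218 mol
From the 1:2 ratio, n(MgO) = 1/2 × 0.0218 = 0.0109 mol
mass of MgO = 0.0109 × 40.30 = 0.439 g
% MgO = 0.439 / 0.861 × 100 = 51.0 %

51.0 %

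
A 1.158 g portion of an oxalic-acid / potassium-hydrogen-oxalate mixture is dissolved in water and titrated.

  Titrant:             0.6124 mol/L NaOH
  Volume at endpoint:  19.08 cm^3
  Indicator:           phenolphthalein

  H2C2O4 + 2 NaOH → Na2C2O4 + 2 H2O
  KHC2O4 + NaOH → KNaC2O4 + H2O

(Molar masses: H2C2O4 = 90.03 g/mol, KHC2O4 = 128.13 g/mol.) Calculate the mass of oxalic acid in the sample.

0.1837 g

n(NaOH) = 0.01908 × 0.6124 = 0.01168 mol
Let x = n(H2C2O4), y = n(KHC2O4).
Titrant: 2x + 1y = 0.01168;  mass: 90.03x + 128.13y = 1.158
Solving, x = 2.040 × 10^-3 mol, y = 7.604 × 10^-3 mol
mass of H2C2O4 = 2.040 × 10^-3 × 90.03 = 0.1837 g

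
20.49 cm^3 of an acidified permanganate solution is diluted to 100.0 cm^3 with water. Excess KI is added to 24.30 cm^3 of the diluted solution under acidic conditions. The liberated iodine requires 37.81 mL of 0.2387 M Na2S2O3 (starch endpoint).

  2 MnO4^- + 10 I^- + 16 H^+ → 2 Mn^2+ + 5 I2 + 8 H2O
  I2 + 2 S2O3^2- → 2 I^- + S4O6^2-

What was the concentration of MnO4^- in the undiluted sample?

n(S2O3^2-) = 0.03781 × 0.2387 = 9.025 × 10^-3 mol
n(I2) = n(S2O3^2-)/2 = 4.513 × 10^-3 mol
From the 2:5 ratio, n(MnO4^-) in the aliquot = 2/5 × 4.513 × 10^-3 = 1.805 × 10^-3 mol
[MnO4^-]_dilute = 1.805 × 10^-3 / 0.02430 = 0.07428 mol/L
[MnO4^-]_original = 0.07428 × 100.0/20.49 = 0.3625 mol/L

0.3625 M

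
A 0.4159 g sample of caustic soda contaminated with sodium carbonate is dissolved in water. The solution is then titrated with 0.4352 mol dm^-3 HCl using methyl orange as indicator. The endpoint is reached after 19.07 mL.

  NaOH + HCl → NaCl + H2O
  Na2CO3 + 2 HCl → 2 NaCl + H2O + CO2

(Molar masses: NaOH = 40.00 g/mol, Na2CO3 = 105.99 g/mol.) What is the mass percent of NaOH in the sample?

17.70 %

n(HCl) = 0.01907 × 0.4352 = 8.299 × 10^-3 mol
Let x = n(NaOH), y = n(Na2CO3).
Titrant: 1x + 2y = 8.299 × 10^-3;  mass: 40.00x + 105.99y = 0.4159
Solving, x = 1.841 × 10^-3 mol, y = 3.229 × 10^-3 mol
mass of NaOH = 1.841 × 10^-3 × 40.00 = 0.07363 g
% NaOH = 0.07363 / 0.4159 × 100 = 17.70 %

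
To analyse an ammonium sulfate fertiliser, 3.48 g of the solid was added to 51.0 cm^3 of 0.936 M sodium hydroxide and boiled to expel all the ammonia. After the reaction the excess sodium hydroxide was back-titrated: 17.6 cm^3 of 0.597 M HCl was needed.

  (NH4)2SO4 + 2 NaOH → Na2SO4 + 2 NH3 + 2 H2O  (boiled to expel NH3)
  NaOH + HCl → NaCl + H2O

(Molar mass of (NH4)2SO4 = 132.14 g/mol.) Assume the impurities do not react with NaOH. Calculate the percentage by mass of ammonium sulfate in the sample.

70.7 %

n(NaOH) added = 0.0510 × 0.936 = 0.0477 mol
n(HCl) used in back-titration = 0.0176 × 0.597 = 0.0105 mol
n(NaOH) left over = 0.0105 mol (1:1 ratio)
n(NaOH) consumed by analyte = 0.0477 − 0.0105 = 0.0372 mol
From the 1:2 ratio, n((NH4)2SO4) = 1/2 × 0.0372 = 0.0186 mol
mass of (NH4)2SO4 = 0.0186 × 132.14 = 2.46 g
% (NH4)2SO4 = 2.46 / 3.48 × 100 = 70.7 %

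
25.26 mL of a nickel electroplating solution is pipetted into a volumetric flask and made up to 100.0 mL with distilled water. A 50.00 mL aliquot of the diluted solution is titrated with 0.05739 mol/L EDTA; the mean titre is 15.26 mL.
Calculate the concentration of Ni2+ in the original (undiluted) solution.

Ni^2+ + EDTA^4- → [Ni(EDTA)]^2-
n(EDTA) = 0.01526 × 0.05739 = 8.758 × 10^-4 mol
n(Ni2+) in the aliquot = 8.758 × 10^-4 mol (1:1 ratio)
[Ni2+]_dilute = 8.758 × 10^-4 / 0.05000 = 0.01752 mol/L
Dilution factor = 100.0 / 25.26 = 3.959
[Ni2+]_stock = 0.01752 × 3.959 = 0.06934 mol/L

0.06934 mol/L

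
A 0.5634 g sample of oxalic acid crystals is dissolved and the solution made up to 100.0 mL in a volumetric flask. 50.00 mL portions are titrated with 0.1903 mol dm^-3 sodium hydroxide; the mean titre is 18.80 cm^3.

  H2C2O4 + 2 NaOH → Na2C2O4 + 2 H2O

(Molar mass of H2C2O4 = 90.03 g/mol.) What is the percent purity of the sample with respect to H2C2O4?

57.17 %

n(NaOH) per titration = 0.01880 × 0.1903 = 3.578 × 10^-3 mol
From the 1:2 ratio, n(H2C2O4) in each aliquot = 1/2 × 3.578 × 10^-3 = 1.789 × 10^-3 mol
n(H2C2O4) in the whole flask = 1.789 × 10^-3 × 100.0/50.00 = 3.578 × 10^-3 mol
mass of H2C2O4 = 3.578 × 10^-3 × 90.03 = 0.3221 g
% H2C2O4 = 0.3221 / 0.5634 × 100 = 57.17 %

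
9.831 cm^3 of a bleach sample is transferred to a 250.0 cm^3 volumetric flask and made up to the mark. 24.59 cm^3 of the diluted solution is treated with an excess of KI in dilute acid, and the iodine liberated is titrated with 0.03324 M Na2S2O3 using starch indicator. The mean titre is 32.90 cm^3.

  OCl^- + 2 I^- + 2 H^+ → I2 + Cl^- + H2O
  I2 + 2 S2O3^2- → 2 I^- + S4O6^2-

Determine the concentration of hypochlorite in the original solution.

0.5655 M

n(S2O3^2-) = 0.03290 × 0.03324 = 1.094 × 10^-3 mol
n(I2) = n(S2O3^2-)/2 = 5.468 × 10^-4 mol
n(OCl^-) in the aliquot = 5.468 × 10^-4 mol (1:1 ratio)
[OCl^-]_dilute = 5.468 × 10^-4 / 0.02459 = 0.02224 mol/L
[OCl^-]_original = 0.02224 × 250.0/9.831 = 0.5655 mol/L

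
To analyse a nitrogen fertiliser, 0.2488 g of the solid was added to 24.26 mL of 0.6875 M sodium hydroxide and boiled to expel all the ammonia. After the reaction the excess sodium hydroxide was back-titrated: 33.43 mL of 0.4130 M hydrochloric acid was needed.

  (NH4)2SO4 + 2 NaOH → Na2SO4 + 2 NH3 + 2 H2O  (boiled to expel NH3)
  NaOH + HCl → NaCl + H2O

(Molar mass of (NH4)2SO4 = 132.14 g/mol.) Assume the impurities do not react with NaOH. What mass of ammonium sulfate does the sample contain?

n(NaOH) added = 0.02426 × 0.6875 = 0.01668 mol
n(HCl) used in back-titration = 0.03343 × 0.4130 = 0.01381 mol
n(NaOH) left over = 0.01381 mol (1:1 ratio)
n(NaOH) consumed by analyte = 0.01668 − 0.01381 = 2.872 × 10^-3 mol
From the 1:2 ratio, n((NH4)2SO4) = 1/2 × 2.872 × 10^-3 = 1.436 × 10^-3 mol
mass of (NH4)2SO4 = 1.436 × 10^-3 × 132.14 = 0.1898 g

0.1898 g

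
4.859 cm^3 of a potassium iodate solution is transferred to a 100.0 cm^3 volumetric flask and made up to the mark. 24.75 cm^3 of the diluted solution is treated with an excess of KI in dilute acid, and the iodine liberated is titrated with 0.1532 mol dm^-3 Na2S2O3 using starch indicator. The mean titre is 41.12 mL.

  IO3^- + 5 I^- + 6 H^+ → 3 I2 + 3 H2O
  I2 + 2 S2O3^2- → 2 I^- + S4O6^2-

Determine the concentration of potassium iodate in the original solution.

0.8730 mol/L

n(S2O3^2-) = 0.04112 × 0.1532 = 6.300 × 10^-3 mol
n(I2) = n(S2O3^2-)/2 = 3.150 × 10^-3 mol
From the 1:3 ratio, n(IO3^-) in the aliquot = 1/3 × 3.150 × 10^-3 = 1.050 × 10^-3 mol
[IO3^-]_dilute = 1.050 × 10^-3 / 0.02475 = 0.04242 mol/L
[IO3^-]_original = 0.04242 × 100.0/4.859 = 0.8730 mol/L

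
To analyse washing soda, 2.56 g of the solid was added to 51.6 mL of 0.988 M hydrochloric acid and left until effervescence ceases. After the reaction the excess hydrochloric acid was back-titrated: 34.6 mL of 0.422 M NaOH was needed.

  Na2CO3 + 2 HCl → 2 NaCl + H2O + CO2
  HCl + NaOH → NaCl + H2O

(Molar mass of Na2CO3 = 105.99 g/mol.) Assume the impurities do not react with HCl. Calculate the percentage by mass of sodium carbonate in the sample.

n(HCl) added = 0.0516 × 0.988 = 0.0510 mol
n(NaOH) used in back-titration = 0.0346 × 0.422 = 0.0146 mol
n(HCl) left over = 0.0146 mol (1:1 ratio)
n(HCl) consumed by analyte = 0.0510 − 0.0146 = 0.0364 mol
From the 1:2 ratio, n(Na2CO3) = 1/2 × 0.0364 = 0.0182 mol
mass of Na2CO3 = 0.0182 × 105.99 = 1.93 g
% Na2CO3 = 1.93 / 2.56 × 100 = 75.3 %

75.3 %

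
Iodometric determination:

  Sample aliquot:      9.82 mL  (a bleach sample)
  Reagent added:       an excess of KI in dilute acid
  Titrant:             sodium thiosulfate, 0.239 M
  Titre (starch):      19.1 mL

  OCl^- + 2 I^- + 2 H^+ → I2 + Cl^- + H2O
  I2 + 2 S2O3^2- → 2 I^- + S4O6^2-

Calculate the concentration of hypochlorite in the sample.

0.232 M

n(S2O3^2-) = 0.0191 × 0.239 = 4.56 × 10^-3 mol
n(I2) = n(S2O3^2-)/2 = 2.28 × 10^-3 mol
n(OCl^-) in the aliquot = 2.28 × 10^-3 mol (1:1 ratio)
[OCl^-] = 2.28 × 10^-3 / 0.00982 = 0.232 mol/L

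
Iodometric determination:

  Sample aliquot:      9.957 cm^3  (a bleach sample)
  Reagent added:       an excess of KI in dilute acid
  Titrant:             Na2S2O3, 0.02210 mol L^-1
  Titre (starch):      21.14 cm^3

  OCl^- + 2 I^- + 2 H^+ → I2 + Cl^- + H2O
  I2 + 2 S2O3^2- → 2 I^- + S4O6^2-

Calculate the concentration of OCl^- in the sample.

0.02346 mol/L

n(S2O3^2-) = 0.02114 × 0.02210 = 4.672 × 10^-4 mol
n(I2) = n(S2O3^2-)/2 = 2.336 × 10^-4 mol
n(OCl^-) in the aliquot = 2.336 × 10^-4 mol (1:1 ratio)
[OCl^-] = 2.336 × 10^-4 / 0.009957 = 0.02346 mol/L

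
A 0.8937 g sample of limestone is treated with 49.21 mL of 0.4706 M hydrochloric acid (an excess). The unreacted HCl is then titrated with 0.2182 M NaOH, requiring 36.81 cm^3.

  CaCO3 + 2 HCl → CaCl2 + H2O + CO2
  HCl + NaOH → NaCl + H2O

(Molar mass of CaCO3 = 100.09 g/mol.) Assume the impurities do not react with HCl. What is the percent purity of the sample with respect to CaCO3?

n(HCl) added = 0.04921 × 0.4706 = 0.02316 mol
n(NaOH) used in back-titration = 0.03681 × 0.2182 = 8.032 × 10^-3 mol
n(HCl) left over = 8.032 × 10^-3 mol (1:1 ratio)
n(HCl) consumed by analyte = 0.02316 − 8.032 × 10^-3 = 0.01513 mol
From the 1:2 ratio, n(CaCO3) = 1/2 × 0.01513 = 7.563 × 10^-3 mol
mass of CaCO3 = 7.563 × 10^-3 × 100.09 = 0.7570 g
% CaCO3 = 0.7570 / 0.8937 × 100 = 84.70 %

84.70 %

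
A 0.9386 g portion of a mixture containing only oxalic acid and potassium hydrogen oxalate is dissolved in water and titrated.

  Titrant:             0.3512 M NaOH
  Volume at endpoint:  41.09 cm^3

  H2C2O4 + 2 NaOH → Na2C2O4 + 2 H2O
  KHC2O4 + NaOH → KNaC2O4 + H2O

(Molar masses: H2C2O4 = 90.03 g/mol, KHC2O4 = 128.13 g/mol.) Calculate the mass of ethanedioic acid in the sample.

n(NaOH) = 0.04109 × 0.3512 = 0.01443 mol
Let x = n(H2C2O4), y = n(KHC2O4).
Titrant: 2x + 1y = 0.01443;  mass: 90.03x + 128.13y = 0.9386
Solving, x = 5.477 × 10^-3 mol, y = 3.477 × 10^-3 mol
mass of H2C2O4 = 5.477 × 10^-3 × 90.03 = 0.4931 g

0.4931 g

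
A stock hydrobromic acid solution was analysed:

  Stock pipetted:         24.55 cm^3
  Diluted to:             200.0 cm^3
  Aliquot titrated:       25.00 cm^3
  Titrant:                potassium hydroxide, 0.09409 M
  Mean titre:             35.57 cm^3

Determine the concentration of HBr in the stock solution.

1.091 M

HBr + KOH → KBr + H2O
n(KOH) = 0.03557 × 0.09409 = 3.347 × 10^-3 mol
n(HBr) in the aliquot = 3.347 × 10^-3 mol (1:1 ratio)
[HBr]_dilute = 3.347 × 10^-3 / 0.02500 = 0.1339 mol/L
Dilution factor = 200.0 / 24.55 = 8.147
[HBr]_stock = 0.1339 × 8.147 = 1.091 mol/L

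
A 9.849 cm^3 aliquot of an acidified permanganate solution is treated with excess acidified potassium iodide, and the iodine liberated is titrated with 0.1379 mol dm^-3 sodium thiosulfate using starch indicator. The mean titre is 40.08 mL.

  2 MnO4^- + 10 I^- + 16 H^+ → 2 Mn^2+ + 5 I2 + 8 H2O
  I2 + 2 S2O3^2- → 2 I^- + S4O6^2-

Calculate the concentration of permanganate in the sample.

0.1122 mol/L

n(S2O3^2-) = 0.04008 × 0.1379 = 5.527 × 10^-3 mol
n(I2) = n(S2O3^2-)/2 = 2.764 × 10^-3 mol
From the 2:5 ratio, n(MnO4^-) in the aliquot = 2/5 × 2.764 × 10^-3 = 1.105 × 10^-3 mol
[MnO4^-] = 1.105 × 10^-3 / 0.009849 = 0.1122 mol/L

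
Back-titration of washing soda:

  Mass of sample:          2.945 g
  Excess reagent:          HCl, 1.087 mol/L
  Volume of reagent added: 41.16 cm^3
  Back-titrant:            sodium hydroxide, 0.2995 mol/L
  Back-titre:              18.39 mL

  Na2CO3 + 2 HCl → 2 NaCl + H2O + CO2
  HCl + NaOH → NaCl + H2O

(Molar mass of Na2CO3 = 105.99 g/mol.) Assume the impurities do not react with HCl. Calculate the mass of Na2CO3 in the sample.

n(HCl) added = 0.04116 × 1.087 = 0.04474 mol
n(NaOH) used in back-titration = 0.01839 × 0.2995 = 5.508 × 10^-3 mol
n(HCl) left over = 5.508 × 10^-3 mol (1:1 ratio)
n(HCl) consumed by analyte = 0.04474 − 5.508 × 10^-3 = 0.03923 mol
From the 1:2 ratio, n(Na2CO3) = 1/2 × 0.03923 = 0.01962 mol
mass of Na2CO3 = 0.01962 × 105.99 = 2.079 g

2.079 g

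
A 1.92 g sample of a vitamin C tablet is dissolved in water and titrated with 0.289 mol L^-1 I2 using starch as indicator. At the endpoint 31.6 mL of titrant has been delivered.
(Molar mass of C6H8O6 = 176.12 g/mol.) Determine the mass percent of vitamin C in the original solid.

C6H8O6 + I2 → C6H6O6 + 2 HI
n(I2) = 0.0316 L × 0.289 mol/L = 9.13 × 10^-3 mol
n(C6H8O6) = 9.13 × 10^-3 mol (1:1 ratio)
mass of C6H8O6 = 9.13 × 10^-3 × 176.12 g/mol = 1.61 g
% C6H8O6 = 1.61 / 1.92 × 100 = 83.8 %

83.8 %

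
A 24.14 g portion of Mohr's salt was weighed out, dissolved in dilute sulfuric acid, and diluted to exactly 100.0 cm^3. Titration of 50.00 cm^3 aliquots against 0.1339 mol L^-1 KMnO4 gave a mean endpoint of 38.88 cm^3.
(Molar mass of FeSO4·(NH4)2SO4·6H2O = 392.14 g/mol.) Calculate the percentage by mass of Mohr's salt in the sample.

84.57 %

MnO4^- + 5 Fe^2+ + 8 H^+ → Mn^2+ + 5 Fe^3+ + 4 H2O
n(KMnO4) per titration = 0.03888 × 0.1339 = 5.206 × 10^-3 mol
From the 5:1 ratio, n(FeSO4·(NH4)2SO4·6H2O) in each aliquot = 5/1 × 5.206 × 10^-3 = 0.02603 mol
n(FeSO4·(NH4)2SO4·6H2O) in the whole flask = 0.02603 × 100.0/50.00 = 0.05206 mol
mass of FeSO4·(NH4)2SO4·6H2O = 0.05206 × 392.14 = 20.41 g
% FeSO4·(NH4)2SO4·6H2O = 20.41 / 24.14 × 100 = 84.57 %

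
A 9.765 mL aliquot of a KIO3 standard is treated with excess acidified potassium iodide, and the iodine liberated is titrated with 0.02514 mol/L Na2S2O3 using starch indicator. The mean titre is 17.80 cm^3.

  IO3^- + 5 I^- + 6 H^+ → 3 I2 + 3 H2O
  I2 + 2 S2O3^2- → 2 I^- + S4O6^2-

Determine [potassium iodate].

0.007638 mol/L

n(S2O3^2-) = 0.01780 × 0.02514 = 4.475 × 10^-4 mol
n(I2) = n(S2O3^2-)/2 = 2.237 × 10^-4 mol
From the 1:3 ratio, n(IO3^-) in the aliquot = 1/3 × 2.237 × 10^-4 = 7.458 × 10^-5 mol
[IO3^-] = 7.458 × 10^-5 / 0.009765 = 0.007638 mol/L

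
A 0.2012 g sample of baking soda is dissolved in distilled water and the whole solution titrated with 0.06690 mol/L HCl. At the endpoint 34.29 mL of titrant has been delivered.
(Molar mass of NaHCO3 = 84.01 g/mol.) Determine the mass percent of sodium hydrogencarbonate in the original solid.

95.78 %

NaHCO3 + HCl → NaCl + H2O + CO2
n(HCl) = 0.03429 L × 0.06690 mol/L = 2.294 × 10^-3 mol
n(NaHCO3) = 2.294 × 10^-3 mol (1:1 ratio)
mass of NaHCO3 = 2.294 × 10^-3 × 84.01 g/mol = 0.1927 g
% NaHCO3 = 0.1927 / 0.2012 × 100 = 95.78 %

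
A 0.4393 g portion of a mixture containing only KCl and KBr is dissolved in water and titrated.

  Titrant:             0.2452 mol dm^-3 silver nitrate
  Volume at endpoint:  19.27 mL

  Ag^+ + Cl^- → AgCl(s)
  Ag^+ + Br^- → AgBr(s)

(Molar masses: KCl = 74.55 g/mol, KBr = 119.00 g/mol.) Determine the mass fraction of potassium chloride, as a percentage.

46.95 %

n(AgNO3) = 0.01927 × 0.2452 = 4.725 × 10^-3 mol
Let x = n(KCl), y = n(KBr).
Titrant: 1x + 1y = 4.725 × 10^-3;  mass: 74.55x + 119.00y = 0.4393
Solving, x = 2.767 × 10^-3 mol, y = 1.958 × 10^-3 mol
mass of KCl = 2.767 × 10^-3 × 74.55 = 0.2063 g
% KCl = 0.2063 / 0.4393 × 100 = 46.95 %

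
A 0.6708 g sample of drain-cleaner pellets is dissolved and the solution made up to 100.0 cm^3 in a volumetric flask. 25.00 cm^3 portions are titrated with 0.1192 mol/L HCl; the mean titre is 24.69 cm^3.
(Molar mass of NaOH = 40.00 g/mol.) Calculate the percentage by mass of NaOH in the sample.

70.20 %

NaOH + HCl → NaCl + H2O
n(HCl) per titration = 0.02469 × 0.1192 = 2.943 × 10^-3 mol
n(NaOH) in each aliquot = 2.943 × 10^-3 mol (1:1 ratio)
n(NaOH) in the whole flask = 2.943 × 10^-3 × 100.0/25.00 = 0.01177 mol
mass of NaOH = 0.01177 × 40.00 = 0.4709 g
% NaOH = 0.4709 / 0.6708 × 100 = 70.20 %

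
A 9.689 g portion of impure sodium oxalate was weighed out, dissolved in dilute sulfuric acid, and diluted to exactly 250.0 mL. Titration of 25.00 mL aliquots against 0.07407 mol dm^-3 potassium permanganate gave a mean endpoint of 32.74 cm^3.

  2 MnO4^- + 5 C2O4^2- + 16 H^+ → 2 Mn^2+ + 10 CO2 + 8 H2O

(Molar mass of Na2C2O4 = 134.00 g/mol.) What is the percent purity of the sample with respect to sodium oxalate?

83.85 %

n(KMnO4) per titration = 0.03274 × 0.07407 = 2.425 × 10^-3 mol
From the 5:2 ratio, n(Na2C2O4) in each aliquot = 5/2 × 2.425 × 10^-3 = 6.063 × 10^-3 mol
n(Na2C2O4) in the whole flask = 6.063 × 10^-3 × 250.0/25.00 = 0.06063 mol
mass of Na2C2O4 = 0.06063 × 134.00 = 8.124 g
% Na2C2O4 = 8.124 / 9.689 × 100 = 83.85 %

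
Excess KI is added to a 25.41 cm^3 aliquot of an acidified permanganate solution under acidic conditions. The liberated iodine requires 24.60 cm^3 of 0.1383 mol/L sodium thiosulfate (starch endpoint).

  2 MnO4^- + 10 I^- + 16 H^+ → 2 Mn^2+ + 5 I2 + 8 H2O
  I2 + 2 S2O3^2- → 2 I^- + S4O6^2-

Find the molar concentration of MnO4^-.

n(S2O3^2-) = 0.02460 × 0.1383 = 3.402 × 10^-3 mol
n(I2) = n(S2O3^2-)/2 = 1.701 × 10^-3 mol
From the 2:5 ratio, n(MnO4^-) in the aliquot = 2/5 × 1.701 × 10^-3 = 6.804 × 10^-4 mol
[MnO4^-] = 6.804 × 10^-4 / 0.02541 = 0.02678 mol/L

0.02678 mol/L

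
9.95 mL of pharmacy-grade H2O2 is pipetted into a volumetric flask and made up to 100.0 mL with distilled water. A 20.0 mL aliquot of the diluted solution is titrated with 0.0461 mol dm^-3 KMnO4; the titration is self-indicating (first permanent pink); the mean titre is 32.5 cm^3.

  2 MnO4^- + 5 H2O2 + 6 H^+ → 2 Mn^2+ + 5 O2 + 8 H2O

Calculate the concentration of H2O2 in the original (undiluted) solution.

1.88 mol/L

n(KMnO4) = 0.0325 × 0.0461 = 1.50 × 10^-3 mol
From the 5:2 ratio, n(H2O2) in the aliquot = 5/2 × 1.50 × 10^-3 = 3.75 × 10^-3 mol
[H2O2]_dilute = 3.75 × 10^-3 / 0.0200 = 0.187 mol/L
Dilution factor = 100.0 / 9.95 = 10.05
[H2O2]_stock = 0.187 × 10.05 = 1.88 mol/L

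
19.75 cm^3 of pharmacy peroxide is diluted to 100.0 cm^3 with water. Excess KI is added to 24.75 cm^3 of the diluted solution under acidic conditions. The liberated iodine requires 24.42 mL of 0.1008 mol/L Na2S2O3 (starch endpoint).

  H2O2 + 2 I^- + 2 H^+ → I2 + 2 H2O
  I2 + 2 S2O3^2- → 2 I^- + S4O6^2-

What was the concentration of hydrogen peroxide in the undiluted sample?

n(S2O3^2-) = 0.02442 × 0.1008 = 2.462 × 10^-3 mol
n(I2) = n(S2O3^2-)/2 = 1.231 × 10^-3 mol
n(H2O2) in the aliquot = 1.231 × 10^-3 mol (1:1 ratio)
[H2O2]_dilute = 1.231 × 10^-3 / 0.02475 = 0.04973 mol/L
[H2O2]_original = 0.04973 × 100.0/19.75 = 0.2518 mol/L

0.2518 mol/L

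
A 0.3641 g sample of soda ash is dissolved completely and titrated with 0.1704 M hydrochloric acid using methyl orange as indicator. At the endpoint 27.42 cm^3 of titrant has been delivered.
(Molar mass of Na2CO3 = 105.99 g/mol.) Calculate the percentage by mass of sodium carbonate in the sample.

68.01 %

Na2CO3 + 2 HCl → 2 NaCl + H2O + CO2
n(HCl) = 0.02742 L × 0.1704 mol/L = 4.672 × 10^-3 mol
From the 1:2 ratio, n(Na2CO3) = 1/2 × 4.672 × 10^-3 = 2.336 × 10^-3 mol
mass of Na2CO3 = 2.336 × 10^-3 × 105.99 g/mol = 0.2476 g
% Na2CO3 = 0.2476 / 0.3641 × 100 = 68.01 %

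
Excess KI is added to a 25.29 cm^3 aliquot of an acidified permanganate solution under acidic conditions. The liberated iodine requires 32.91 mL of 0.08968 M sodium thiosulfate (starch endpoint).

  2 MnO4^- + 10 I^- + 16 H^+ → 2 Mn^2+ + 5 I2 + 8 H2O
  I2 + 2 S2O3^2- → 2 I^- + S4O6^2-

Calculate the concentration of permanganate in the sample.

n(S2O3^2-) = 0.03291 × 0.08968 = 2.951 × 10^-3 mol
n(I2) = n(S2O3^2-)/2 = 1.476 × 10^-3 mol
From the 2:5 ratio, n(MnO4^-) in the aliquot = 2/5 × 1.476 × 10^-3 = 5.903 × 10^-4 mol
[MnO4^-] = 5.903 × 10^-4 / 0.02529 = 0.02334 mol/L

0.02334 M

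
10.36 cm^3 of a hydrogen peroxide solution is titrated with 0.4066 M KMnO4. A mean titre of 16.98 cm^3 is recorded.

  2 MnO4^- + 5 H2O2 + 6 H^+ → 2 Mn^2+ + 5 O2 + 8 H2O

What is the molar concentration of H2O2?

1.666 M

n(KMnO4) = 0.01698 L × 0.4066 mol/L = 6.904 × 10^-3 mol
From the 5:2 mole ratio, n(H2O2) = 5/2 × 6.904 × 10^-3 = 0.01726 mol
[H2O2] = 0.01726 mol / 0.01036 L = 1.666 mol/L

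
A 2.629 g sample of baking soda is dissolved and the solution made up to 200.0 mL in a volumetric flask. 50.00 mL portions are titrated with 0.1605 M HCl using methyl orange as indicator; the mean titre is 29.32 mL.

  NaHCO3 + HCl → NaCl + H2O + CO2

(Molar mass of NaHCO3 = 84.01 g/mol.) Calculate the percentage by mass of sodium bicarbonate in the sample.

n(HCl) per titration = 0.02932 × 0.1605 = 4.706 × 10^-3 mol
n(NaHCO3) in each aliquot = 4.706 × 10^-3 mol (1:1 ratio)
n(NaHCO3) in the whole flask = 4.706 × 10^-3 × 200.0/50.00 = 0.01882 mol
mass of NaHCO3 = 0.01882 × 84.01 = 1.581 g
% NaHCO3 = 1.581 / 2.629 × 100 = 60.15 %

60.15 %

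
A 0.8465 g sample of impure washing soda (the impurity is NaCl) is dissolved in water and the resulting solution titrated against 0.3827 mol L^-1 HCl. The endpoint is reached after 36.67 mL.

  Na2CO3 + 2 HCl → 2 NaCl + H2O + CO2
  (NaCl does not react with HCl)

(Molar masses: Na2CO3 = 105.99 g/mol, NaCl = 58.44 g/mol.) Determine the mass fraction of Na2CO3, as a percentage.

87.86 %

n(HCl) = 0.03667 × 0.3827 = 0.01403 mol
Let x = n(Na2CO3), y = n(NaCl).
Titrant: 2x = 0.01403;  mass: 105.99x + 58.44y = 0.8465
Solving, x = 7.017 × 10^-3 mol, y = 1.759 × 10^-3 mol
mass of Na2CO3 = 7.017 × 10^-3 × 105.99 = 0.7437 g
% Na2CO3 = 0.7437 / 0.8465 × 100 = 87.86 %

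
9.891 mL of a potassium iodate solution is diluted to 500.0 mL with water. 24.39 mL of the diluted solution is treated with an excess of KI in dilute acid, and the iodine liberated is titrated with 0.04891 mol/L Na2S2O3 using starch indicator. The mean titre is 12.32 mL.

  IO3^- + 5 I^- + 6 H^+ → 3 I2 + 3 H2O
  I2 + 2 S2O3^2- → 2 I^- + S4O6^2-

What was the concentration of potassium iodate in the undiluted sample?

n(S2O3^2-) = 0.01232 × 0.04891 = 6.026 × 10^-4 mol
n(I2) = n(S2O3^2-)/2 = 3.013 × 10^-4 mol
From the 1:3 ratio, n(IO3^-) in the aliquot = 1/3 × 3.013 × 10^-4 = 1.004 × 10^-4 mol
[IO3^-]_dilute = 1.004 × 10^-4 / 0.02439 = 0.004118 mol/L
[IO3^-]_original = 0.004118 × 500.0/9.891 = 0.2081 mol/L

0.2081 mol/L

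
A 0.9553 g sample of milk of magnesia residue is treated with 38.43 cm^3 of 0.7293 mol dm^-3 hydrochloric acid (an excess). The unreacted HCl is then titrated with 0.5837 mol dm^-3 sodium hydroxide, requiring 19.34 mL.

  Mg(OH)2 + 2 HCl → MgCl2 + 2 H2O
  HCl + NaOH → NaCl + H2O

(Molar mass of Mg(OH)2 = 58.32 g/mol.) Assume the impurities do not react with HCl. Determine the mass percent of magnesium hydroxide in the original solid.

n(HCl) added = 0.03843 × 0.7293 = 0.02803 mol
n(NaOH) used in back-titration = 0.01934 × 0.5837 = 0.01129 mol
n(HCl) left over = 0.01129 mol (1:1 ratio)
n(HCl) consumed by analyte = 0.02803 − 0.01129 = 0.01674 mol
From the 1:2 ratio, n(Mg(OH)2) = 1/2 × 0.01674 = 8.369 × 10^-3 mol
mass of Mg(OH)2 = 8.369 × 10^-3 × 58.32 = 0.4881 g
% Mg(OH)2 = 0.4881 / 0.9553 × 100 = 51.09 %

51.09 %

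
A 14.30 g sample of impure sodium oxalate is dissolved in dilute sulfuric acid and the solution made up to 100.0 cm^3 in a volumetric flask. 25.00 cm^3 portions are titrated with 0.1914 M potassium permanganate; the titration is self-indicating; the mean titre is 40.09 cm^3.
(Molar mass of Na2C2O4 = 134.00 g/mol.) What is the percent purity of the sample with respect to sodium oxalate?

2 MnO4^- + 5 C2O4^2- + 16 H^+ → 2 Mn^2+ + 10 CO2 + 8 H2O
n(KMnO4) per titration = 0.04009 × 0.1914 = 7.673 × 10^-3 mol
From the 5:2 ratio, n(Na2C2O4) in each aliquot = 5/2 × 7.673 × 10^-3 = 0.01918 mol
n(Na2C2O4) in the whole flask = 0.01918 × 100.0/25.00 = 0.07673 mol
mass of Na2C2O4 = 0.07673 × 134.00 = 10.28 g
% Na2C2O4 = 10.28 / 14.30 × 100 = 71.90 %

71.90 %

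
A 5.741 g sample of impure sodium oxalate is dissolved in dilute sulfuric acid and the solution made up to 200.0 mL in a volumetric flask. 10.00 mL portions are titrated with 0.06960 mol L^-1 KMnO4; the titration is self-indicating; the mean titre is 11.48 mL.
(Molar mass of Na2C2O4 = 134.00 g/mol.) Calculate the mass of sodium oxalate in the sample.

5.353 g

2 MnO4^- + 5 C2O4^2- + 16 H^+ → 2 Mn^2+ + 10 CO2 + 8 H2O
n(KMnO4) per titration = 0.01148 × 0.06960 = 7.990 × 10^-4 mol
From the 5:2 ratio, n(Na2C2O4) in each aliquot = 5/2 × 7.990 × 10^-4 = 1.998 × 10^-3 mol
n(Na2C2O4) in the whole flask = 1.998 × 10^-3 × 200.0/10.00 = 0.03995 mol
mass of Na2C2O4 = 0.03995 × 134.00 = 5.353 g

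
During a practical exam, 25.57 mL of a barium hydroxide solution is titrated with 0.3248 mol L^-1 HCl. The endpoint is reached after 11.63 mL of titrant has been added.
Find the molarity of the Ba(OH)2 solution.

0.07386 mol/L

Ba(OH)2 + 2 HCl → BaCl2 + 2 H2O
n(HCl) = 0.01163 L × 0.3248 mol/L = 3.777 × 10^-3 mol
From the 1:2 mole ratio, n(Ba(OH)2) = 1/2 × 3.777 × 10^-3 = 1.889 × 10^-3 mol
[Ba(OH)2] = 1.889 × 10^-3 mol / 0.02557 L = 0.07386 mol/L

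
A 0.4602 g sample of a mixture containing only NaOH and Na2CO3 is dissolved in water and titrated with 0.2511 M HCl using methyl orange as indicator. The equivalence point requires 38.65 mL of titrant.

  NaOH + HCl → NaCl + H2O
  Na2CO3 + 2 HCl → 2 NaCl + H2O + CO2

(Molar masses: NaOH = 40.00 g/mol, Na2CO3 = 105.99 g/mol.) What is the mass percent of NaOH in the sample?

36.20 %

n(HCl) = 0.03865 × 0.2511 = 9.705 × 10^-3 mol
Let x = n(NaOH), y = n(Na2CO3).
Titrant: 1x + 2y = 9.705 × 10^-3;  mass: 40.00x + 105.99y = 0.4602
Solving, x = 4.164 × 10^-3 mol, y = 2.770 × 10^-3 mol
mass of NaOH = 4.164 × 10^-3 × 40.00 = 0.1666 g
% NaOH = 0.1666 / 0.4602 × 100 = 36.20 %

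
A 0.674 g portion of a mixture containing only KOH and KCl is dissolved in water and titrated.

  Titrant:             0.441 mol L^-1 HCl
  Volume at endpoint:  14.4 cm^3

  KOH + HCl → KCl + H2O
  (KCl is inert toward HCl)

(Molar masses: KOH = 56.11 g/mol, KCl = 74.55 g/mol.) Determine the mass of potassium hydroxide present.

0.356 g

n(HCl) = 0.0144 × 0.441 = 6.35 × 10^-3 mol
Let x = n(KOH), y = n(KCl).
Titrant: 1x = 6.35 × 10^-3;  mass: 56.11x + 74.55y = 0.674
Solving, x = 6.35 × 10^-3 mol, y = 4.26 × 10^-3 mol
mass of KOH = 6.35 × 10^-3 × 56.11 = 0.356 g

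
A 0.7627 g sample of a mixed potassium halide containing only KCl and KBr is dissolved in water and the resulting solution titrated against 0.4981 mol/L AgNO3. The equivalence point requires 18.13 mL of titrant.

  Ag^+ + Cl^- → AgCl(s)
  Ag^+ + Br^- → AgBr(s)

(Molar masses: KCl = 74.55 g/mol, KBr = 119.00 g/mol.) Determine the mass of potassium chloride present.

n(AgNO3) = 0.01813 × 0.4981 = 9.031 × 10^-3 mol
Let x = n(KCl), y = n(KBr).
Titrant: 1x + 1y = 9.031 × 10^-3;  mass: 74.55x + 119.00y = 0.7627
Solving, x = 7.018 × 10^-3 mol, y = 2.013 × 10^-3 mol
mass of KCl = 7.018 × 10^-3 × 74.55 = 0.5232 g

0.5232 g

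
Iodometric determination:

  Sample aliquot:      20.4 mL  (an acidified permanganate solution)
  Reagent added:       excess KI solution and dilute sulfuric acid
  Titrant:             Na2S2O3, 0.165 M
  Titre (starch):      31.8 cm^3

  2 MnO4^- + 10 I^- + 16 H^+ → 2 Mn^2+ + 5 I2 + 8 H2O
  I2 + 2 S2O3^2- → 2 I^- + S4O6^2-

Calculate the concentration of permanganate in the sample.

n(S2O3^2-) = 0.0318 × 0.165 = 5.25 × 10^-3 mol
n(I2) = n(S2O3^2-)/2 = 2.62 × 10^-3 mol
From the 2:5 ratio, n(MnO4^-) in the aliquot = 2/5 × 2.62 × 10^-3 = 1.05 × 10^-3 mol
[MnO4^-] = 1.05 × 10^-3 / 0.0204 = 0.0514 mol/L

0.0514 M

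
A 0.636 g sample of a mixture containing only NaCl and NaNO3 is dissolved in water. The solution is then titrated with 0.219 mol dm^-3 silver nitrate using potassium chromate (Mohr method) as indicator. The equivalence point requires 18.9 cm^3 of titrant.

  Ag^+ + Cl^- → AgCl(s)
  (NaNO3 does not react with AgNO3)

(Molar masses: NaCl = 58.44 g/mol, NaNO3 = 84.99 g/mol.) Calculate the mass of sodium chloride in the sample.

n(AgNO3) = 0.0189 × 0.219 = 4.14 × 10^-3 mol
Let x = n(NaCl), y = n(NaNO3).
Titrant: 1x = 4.14 × 10^-3;  mass: 58.44x + 84.99y = 0.636
Solving, x = 4.14 × 10^-3 mol, y = 4.64 × 10^-3 mol
mass of NaCl = 4.14 × 10^-3 × 58.44 = 0.242 g

0.242 g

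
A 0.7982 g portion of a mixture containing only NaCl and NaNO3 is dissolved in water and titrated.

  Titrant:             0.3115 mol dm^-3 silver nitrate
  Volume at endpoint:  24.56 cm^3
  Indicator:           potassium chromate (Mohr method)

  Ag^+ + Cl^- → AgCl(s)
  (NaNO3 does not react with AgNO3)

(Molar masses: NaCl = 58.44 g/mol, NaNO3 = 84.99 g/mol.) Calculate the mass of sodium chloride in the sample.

n(AgNO3) = 0.02456 × 0.3115 = 7.650 × 10^-3 mol
Let x = n(NaCl), y = n(NaNO3).
Titrant: 1x = 7.650 × 10^-3;  mass: 58.44x + 84.99y = 0.7982
Solving, x = 7.650 × 10^-3 mol, y = 4.131 × 10^-3 mol
mass of NaCl = 7.650 × 10^-3 × 58.44 = 0.4471 g

0.4471 g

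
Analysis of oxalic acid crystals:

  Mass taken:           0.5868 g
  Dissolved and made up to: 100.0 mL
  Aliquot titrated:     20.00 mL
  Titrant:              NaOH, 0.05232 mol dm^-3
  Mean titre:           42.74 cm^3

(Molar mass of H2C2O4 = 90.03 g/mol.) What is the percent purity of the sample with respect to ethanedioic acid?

85.77 %

H2C2O4 + 2 NaOH → Na2C2O4 + 2 H2O
n(NaOH) per titration = 0.04274 × 0.05232 = 2.236 × 10^-3 mol
From the 1:2 ratio, n(H2C2O4) in each aliquot = 1/2 × 2.236 × 10^-3 = 1.118 × 10^-3 mol
n(H2C2O4) in the whole flask = 1.118 × 10^-3 × 100.0/20.00 = 5.590 × 10^-3 mol
mass of H2C2O4 = 5.590 × 10^-3 × 90.03 = 0.5033 g
% H2C2O4 = 0.5033 / 0.5868 × 100 = 85.77 %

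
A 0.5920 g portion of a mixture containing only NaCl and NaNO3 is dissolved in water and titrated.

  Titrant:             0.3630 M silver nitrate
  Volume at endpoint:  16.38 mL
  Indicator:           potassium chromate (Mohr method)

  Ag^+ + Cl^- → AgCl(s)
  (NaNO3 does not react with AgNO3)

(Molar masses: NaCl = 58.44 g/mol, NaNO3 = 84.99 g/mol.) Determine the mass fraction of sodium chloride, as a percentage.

n(AgNO3) = 0.01638 × 0.3630 = 5.946 × 10^-3 mol
Let x = n(NaCl), y = n(NaNO3).
Titrant: 1x = 5.946 × 10^-3;  mass: 58.44x + 84.99y = 0.5920
Solving, x = 5.946 × 10^-3 mol, y = 2.877 × 10^-3 mol
mass of NaCl = 5.946 × 10^-3 × 58.44 = 0.3475 g
% NaCl = 0.3475 / 0.5920 × 100 = 58.70 %

58.70 %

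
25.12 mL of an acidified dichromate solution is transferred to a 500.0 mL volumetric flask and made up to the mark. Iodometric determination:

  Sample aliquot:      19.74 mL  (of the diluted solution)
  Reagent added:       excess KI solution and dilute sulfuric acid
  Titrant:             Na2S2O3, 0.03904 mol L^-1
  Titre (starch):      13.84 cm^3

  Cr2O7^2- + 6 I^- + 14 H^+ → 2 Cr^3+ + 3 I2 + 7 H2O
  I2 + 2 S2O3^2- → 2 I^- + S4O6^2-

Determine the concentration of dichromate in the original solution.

n(S2O3^2-) = 0.01384 × 0.03904 = 5.403 × 10^-4 mol
n(I2) = n(S2O3^2-)/2 = 2.702 × 10^-4 mol
From the 1:3 ratio, n(Cr2O7^2-) in the aliquot = 1/3 × 2.702 × 10^-4 = 9.005 × 10^-5 mol
[Cr2O7^2-]_dilute = 9.005 × 10^-5 / 0.01974 = 0.004562 mol/L
[Cr2O7^2-]_original = 0.004562 × 500.0/25.12 = 0.09080 mol/L

0.09080 mol/L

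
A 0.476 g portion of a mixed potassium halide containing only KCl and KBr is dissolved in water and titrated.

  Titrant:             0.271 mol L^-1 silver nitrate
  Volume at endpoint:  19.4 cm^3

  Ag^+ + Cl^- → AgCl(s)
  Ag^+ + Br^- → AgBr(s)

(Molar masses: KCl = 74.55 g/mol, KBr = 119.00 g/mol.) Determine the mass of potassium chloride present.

n(AgNO3) = 0.0194 × 0.271 = 5.26 × 10^-3 mol
Let x = n(KCl), y = n(KBr).
Titrant: 1x + 1y = 5.26 × 10^-3;  mass: 74.55x + 119.00y = 0.476
Solving, x = 3.37 × 10^-3 mol, y = 1.89 × 10^-3 mol
mass of KCl = 3.37 × 10^-3 × 74.55 = 0.251 g

0.251 g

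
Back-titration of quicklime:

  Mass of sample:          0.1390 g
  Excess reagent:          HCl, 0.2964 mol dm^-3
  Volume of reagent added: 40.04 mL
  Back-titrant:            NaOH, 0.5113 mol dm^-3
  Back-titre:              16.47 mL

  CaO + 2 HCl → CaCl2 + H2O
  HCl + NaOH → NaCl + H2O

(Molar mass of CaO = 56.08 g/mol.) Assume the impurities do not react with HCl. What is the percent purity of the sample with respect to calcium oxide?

69.53 %

n(HCl) added = 0.04004 × 0.2964 = 0.01187 mol
n(NaOH) used in back-titration = 0.01647 × 0.5113 = 8.421 × 10^-3 mol
n(HCl) left over = 8.421 × 10^-3 mol (1:1 ratio)
n(HCl) consumed by analyte = 0.01187 − 8.421 × 10^-3 = 3.447 × 10^-3 mol
From the 1:2 ratio, n(CaO) = 1/2 × 3.447 × 10^-3 = 1.723 × 10^-3 mol
mass of CaO = 1.723 × 10^-3 × 56.08 = 0.09665 g
% CaO = 0.09665 / 0.1390 × 100 = 69.53 %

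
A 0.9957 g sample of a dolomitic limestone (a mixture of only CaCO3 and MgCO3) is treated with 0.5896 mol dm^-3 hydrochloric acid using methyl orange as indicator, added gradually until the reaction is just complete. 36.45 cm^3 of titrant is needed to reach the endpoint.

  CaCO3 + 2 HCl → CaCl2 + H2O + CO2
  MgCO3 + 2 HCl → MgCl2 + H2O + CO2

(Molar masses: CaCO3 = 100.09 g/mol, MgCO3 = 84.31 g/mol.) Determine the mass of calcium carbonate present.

n(HCl) = 0.03645 × 0.5896 = 0.02149 mol
Let x = n(CaCO3), y = n(MgCO3).
Titrant: 2x + 2y = 0.02149;  mass: 100.09x + 84.31y = 0.9957
Solving, x = 5.688 × 10^-3 mol, y = 5.058 × 10^-3 mol
mass of CaCO3 = 5.688 × 10^-3 × 100.09 = 0.5693 g

0.5693 g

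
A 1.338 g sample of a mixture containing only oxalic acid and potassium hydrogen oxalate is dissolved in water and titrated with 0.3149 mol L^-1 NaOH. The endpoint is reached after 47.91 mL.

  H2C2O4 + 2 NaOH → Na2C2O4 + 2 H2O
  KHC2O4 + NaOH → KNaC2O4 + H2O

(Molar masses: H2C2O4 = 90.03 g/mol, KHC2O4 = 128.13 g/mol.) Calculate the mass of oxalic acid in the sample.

0.3223 g

n(NaOH) = 0.04791 × 0.3149 = 0.01509 mol
Let x = n(H2C2O4), y = n(KHC2O4).
Titrant: 2x + 1y = 0.01509;  mass: 90.03x + 128.13y = 1.338
Solving, x = 3.580 × 10^-3 mol, y = 7.927 × 10^-3 mol
mass of H2C2O4 = 3.580 × 10^-3 × 90.03 = 0.3223 g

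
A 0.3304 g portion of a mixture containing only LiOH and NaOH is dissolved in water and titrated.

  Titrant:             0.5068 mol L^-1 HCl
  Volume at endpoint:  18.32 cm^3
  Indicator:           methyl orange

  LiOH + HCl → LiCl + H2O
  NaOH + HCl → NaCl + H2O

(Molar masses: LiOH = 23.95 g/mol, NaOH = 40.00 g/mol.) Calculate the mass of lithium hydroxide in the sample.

0.06116 g

n(HCl) = 0.01832 × 0.5068 = 9.285 × 10^-3 mol
Let x = n(LiOH), y = n(NaOH).
Titrant: 1x + 1y = 9.285 × 10^-3;  mass: 23.95x + 40.00y = 0.3304
Solving, x = 2.553 × 10^-3 mol, y = 6.731 × 10^-3 mol
mass of LiOH = 2.553 × 10^-3 × 23.95 = 0.06116 g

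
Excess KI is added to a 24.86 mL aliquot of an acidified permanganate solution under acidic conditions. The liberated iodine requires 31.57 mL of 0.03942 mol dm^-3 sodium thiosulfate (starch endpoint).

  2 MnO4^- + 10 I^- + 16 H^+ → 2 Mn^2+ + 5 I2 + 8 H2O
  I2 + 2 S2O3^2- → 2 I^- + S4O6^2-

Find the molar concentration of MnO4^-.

0.01001 mol/L

n(S2O3^2-) = 0.03157 × 0.03942 = 1.244 × 10^-3 mol
n(I2) = n(S2O3^2-)/2 = 6.222 × 10^-4 mol
From the 2:5 ratio, n(MnO4^-) in the aliquot = 2/5 × 6.222 × 10^-4 = 2.489 × 10^-4 mol
[MnO4^-] = 2.489 × 10^-4 / 0.02486 = 0.01001 mol/L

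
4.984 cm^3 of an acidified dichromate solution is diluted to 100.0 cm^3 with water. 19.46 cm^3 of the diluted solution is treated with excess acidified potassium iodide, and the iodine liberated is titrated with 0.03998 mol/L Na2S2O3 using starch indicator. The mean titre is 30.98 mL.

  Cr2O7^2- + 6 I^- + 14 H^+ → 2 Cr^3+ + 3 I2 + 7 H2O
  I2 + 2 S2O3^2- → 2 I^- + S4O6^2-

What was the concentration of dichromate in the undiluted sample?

n(S2O3^2-) = 0.03098 × 0.03998 = 1.239 × 10^-3 mol
n(I2) = n(S2O3^2-)/2 = 6.193 × 10^-4 mol
From the 1:3 ratio, n(Cr2O7^2-) in the aliquot = 1/3 × 6.193 × 10^-4 = 2.064 × 10^-4 mol
[Cr2O7^2-]_dilute = 2.064 × 10^-4 / 0.01946 = 0.01061 mol/L
[Cr2O7^2-]_original = 0.01061 × 100.0/4.984 = 0.2128 mol/L

0.2128 mol/L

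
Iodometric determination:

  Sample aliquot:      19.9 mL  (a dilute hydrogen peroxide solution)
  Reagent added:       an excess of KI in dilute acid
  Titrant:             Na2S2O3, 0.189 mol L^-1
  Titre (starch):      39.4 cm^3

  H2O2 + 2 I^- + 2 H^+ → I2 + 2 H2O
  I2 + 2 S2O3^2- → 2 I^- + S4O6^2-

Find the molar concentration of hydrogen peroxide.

n(S2O3^2-) = 0.0394 × 0.189 = 7.45 × 10^-3 mol
n(I2) = n(S2O3^2-)/2 = 3.72 × 10^-3 mol
n(H2O2) in the aliquot = 3.72 × 10^-3 mol (1:1 ratio)
[H2O2] = 3.72 × 10^-3 / 0.0199 = 0.187 mol/L

0.187 mol/L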